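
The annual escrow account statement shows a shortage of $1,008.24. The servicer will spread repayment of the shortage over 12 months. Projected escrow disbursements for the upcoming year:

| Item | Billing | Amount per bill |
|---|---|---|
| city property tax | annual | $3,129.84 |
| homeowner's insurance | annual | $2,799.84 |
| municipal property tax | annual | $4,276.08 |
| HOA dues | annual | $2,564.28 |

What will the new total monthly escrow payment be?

City property tax = $3,129.84
Homeowner's insurance = $2,799.84
Municipal property tax = $4,276.08
HOA dues = $2,564.28
Total per year = $3,129.84 + $2,799.84 + $4,276.08 + $2,564.28 = $12,770.04
Monthly = $12,770.04 ÷ 12 = $1,064.17
Monthly shortage recovery: $1,008.24 ÷ 12 = $84.02
Adjusted monthly = $1,064.17 + $84.02 = $1,148.19

$1,148.19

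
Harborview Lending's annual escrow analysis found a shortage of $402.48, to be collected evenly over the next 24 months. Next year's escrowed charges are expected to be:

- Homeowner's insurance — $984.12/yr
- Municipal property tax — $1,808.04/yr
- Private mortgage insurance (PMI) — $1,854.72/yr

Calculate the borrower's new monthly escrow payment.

$404.01

Homeowner's insurance = $984.12 annually
Municipal property tax = $1,808.04 annually
Private mortgage insurance (PMI) = $1,854.72 annually
Total annual escrow = $984.12 + $1,808.04 + $1,854.72 = $4,646.88
Monthly escrow = $4,646.88 ÷ 12 = $387.24
Shortage spread = $402.48 ÷ 24 = $16.77/mo
New monthly escrow = $387.24 + $16.77 = $404.01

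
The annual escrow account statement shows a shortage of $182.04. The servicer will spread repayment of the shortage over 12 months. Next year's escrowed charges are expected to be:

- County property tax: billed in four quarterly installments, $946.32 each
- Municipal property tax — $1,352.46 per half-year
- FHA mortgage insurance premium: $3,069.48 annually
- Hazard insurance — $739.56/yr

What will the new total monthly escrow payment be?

$873.44

County property tax — $946.32 × 4 = $3,785.28 annually
Municipal property tax — $1,352.46 × 2 = $2,704.92 annually
FHA mortgage insurance premium — $3,069.48 annually
Hazard insurance — $739.56 annually
Annual escrow total = $3,785.28 + $2,704.92 + $3,069.48 + $739.56 = $10,299.24
Monthly escrow = $10,299.24 ÷ 12 = $858.27
Monthly shortage recovery: $182.04 / 12 = $15.17
New monthly escrow = $858.27 + $15.17 = $873.44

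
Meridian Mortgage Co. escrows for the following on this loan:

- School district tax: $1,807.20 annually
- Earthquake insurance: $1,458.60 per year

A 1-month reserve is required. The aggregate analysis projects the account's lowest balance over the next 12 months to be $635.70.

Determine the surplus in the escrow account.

$363.55

School district tax — $1,807.20
Earthquake insurance — $1,458.60
Annual escrow total = $3,265.80
Per month = $3,265.80 / 12 = $272.15
Required reserve = 1 × $272.15 = $272.15
Excess over cushion: $635.70 − $272.15 = $363.55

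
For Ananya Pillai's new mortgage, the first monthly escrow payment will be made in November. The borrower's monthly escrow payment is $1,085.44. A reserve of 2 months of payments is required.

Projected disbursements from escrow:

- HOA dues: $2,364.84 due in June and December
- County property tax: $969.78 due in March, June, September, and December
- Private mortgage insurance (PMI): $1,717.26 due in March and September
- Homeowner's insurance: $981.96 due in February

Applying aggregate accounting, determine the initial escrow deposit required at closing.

$3,825.60

Cushion = 2 × $1,085.44 = $2,170.88
Trial balance (start $0, +$1,085.44 each month, − disbursements):
  Nov: +$1,085.44 → $1,085.44
  Dec: +$1,085.44 − $3,334.62 → -$1,163.74
  Jan: +$1,085.44 → -$78.30
  Feb: +$1,085.44 − $981.96 → $25.18
  Mar: +$1,085.44 − $2,687.04 → -$1,576.42
  Apr: +$1,085.44 → -$490.98
  May: +$1,085.44 → $594.46
  Jun: +$1,085.44 − $3,334.62 → -$1,654.72
  Jul: +$1,085.44 → -$569.28
  Aug: +$1,085.44 → $516.16
  Sep: +$1,085.44 − $2,687.04 → -$1,085.44
  Oct: +$1,085.44 → $0.00
Lowest trial balance = -$1,654.72 (Jun)
Initial deposit = cushion − low point = $2,170.88 − (-$1,654.72) = $3,825.60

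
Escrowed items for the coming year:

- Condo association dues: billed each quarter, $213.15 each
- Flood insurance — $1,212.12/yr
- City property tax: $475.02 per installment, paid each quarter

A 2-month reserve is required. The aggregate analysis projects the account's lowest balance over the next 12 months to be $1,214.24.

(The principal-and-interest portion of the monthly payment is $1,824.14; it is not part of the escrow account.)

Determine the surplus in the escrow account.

$553.44

Condo association dues = $213.15 × 4 = $852.60/yr
Flood insurance = $1,212.12/yr
City property tax = $475.02 × 4 = $1,900.08/yr
Total per year = $3,964.80
Per month = $3,964.80 ÷ 12 = $330.40
Required cushion = 2 × $330.40 = $660.80
Excess over cushion: $1,214.24 − $660.80 = $553.44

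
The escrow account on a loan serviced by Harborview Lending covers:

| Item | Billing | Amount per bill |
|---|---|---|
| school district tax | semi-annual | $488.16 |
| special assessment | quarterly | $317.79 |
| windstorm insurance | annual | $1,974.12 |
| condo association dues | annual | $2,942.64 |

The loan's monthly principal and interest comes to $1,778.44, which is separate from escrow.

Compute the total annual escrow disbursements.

$7,164.24

School district tax — $488.16 × 2 = $976.32
Special assessment — $317.79 × 4 = $1,271.16
Windstorm insurance — $1,974.12
Condo association dues — $2,942.64
Combined annual = $976.32 + $1,271.16 + $1,974.12 + $2,942.64 = $7,164.24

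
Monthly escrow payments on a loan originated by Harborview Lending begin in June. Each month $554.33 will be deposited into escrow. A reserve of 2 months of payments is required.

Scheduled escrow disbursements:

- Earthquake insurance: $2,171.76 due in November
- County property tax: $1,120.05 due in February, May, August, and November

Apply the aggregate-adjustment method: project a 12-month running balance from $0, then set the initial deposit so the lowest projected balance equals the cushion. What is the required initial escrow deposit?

Cushion = 2 × $554.33 = $1,108.66
Trial balance (start $0, +$554.33 each month, − disbursements):
  Jun: +$554.33 → $554.33
  Jul: +$554.33 → $1,108.66
  Aug: +$554.33 − $1,120.05 → $542.94
  Sep: +$554.33 → $1,097.27
  Oct: +$554.33 → $1,651.60
  Nov: +$554.33 − $3,291.81 → -$1,085.88
  Dec: +$554.33 → -$531.55
  Jan: +$554.33 → $22.78
  Feb: +$554.33 − $1,120.05 → -$542.94
  Mar: +$554.33 → $11.39
  Apr: +$554.33 → $565.72
  May: +$554.33 − $1,120.05 → $0.00
Lowest trial balance = -$1,085.88 (Nov)
Initial deposit = cushion − low point = $1,108.66 − (-$1,085.88) = $2,194.54

$2,194.54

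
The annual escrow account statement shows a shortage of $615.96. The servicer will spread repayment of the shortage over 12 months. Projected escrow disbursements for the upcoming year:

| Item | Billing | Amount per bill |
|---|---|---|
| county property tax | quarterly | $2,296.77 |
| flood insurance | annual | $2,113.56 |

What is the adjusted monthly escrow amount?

$993.05

County property tax — $2,296.77 × 4 = $9,187.08
Flood insurance — $2,113.56
Total per year = $9,187.08 + $2,113.56 = $11,300.64
Per month = $11,300.64 / 12 = $941.72
Monthly shortage recovery: $615.96 ÷ 12 = $51.33
New monthly escrow = $941.72 + $51.33 = $993.05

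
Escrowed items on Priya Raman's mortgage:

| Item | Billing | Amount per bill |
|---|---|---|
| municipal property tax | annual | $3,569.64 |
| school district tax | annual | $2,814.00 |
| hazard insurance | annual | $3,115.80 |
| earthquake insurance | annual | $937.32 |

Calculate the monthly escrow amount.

$869.73

Municipal property tax — $3,569.64 annually
School district tax — $2,814.00 annually
Hazard insurance — $3,115.80 annually
Earthquake insurance — $937.32 annually
Total per year = $10,436.76
Monthly escrow = $10,436.76 ÷ 12 = $869.73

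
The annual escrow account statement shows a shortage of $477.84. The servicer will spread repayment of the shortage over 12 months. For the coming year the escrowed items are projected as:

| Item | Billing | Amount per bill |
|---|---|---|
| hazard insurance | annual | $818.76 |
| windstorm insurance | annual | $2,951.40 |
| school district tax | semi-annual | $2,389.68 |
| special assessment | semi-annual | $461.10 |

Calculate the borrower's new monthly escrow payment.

$829.13

Hazard insurance: $818.76 per year
Windstorm insurance: $2,951.40 per year
School district tax: $2,389.68 × 2 = $4,779.36 per year
Special assessment: $461.10 × 2 = $922.20 per year
Annual escrow total = $818.76 + $2,951.40 + $4,779.36 + $922.20 = $9,471.72
Base monthly escrow = $9,471.72 / 12 = $789.31
Monthly shortage recovery: $477.84 / 12 = $39.82
Adjusted monthly = $789.31 + $39.82 = $829.13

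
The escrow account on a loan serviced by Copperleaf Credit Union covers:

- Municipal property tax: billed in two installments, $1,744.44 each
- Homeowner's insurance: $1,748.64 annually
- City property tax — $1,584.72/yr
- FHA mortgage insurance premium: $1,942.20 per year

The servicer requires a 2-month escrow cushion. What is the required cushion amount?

$1,460.74

Municipal property tax — $1,744.44 × 2 = $3,488.88 per year
Homeowner's insurance — $1,748.64 per year
City property tax — $1,584.72 per year
FHA mortgage insurance premium — $1,942.20 per year
Total per year = $3,488.88 + $1,748.64 + $1,584.72 + $1,942.20 = $8,764.44
Monthly = $8,764.44 / 12 = $730.37
Cushion = 2 × $730.37 = $1,460.74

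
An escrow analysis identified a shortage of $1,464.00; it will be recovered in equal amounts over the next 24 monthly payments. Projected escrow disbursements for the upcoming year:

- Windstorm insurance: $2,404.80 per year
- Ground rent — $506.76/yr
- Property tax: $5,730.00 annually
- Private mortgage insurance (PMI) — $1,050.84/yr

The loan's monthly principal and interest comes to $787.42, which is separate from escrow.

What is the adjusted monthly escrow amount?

Windstorm insurance = $2,404.80/yr
Ground rent = $506.76/yr
Property tax = $5,730.00/yr
Private mortgage insurance (PMI) = $1,050.84/yr
Total annual escrow = $2,404.80 + $506.76 + $5,730.00 + $1,050.84 = $9,692.40
Monthly escrow = $9,692.40 ÷ 12 = $807.70
Shortage spread = $1,464.00 / 24 = $61.00/mo
New monthly escrow = $807.70 + $61.00 = $868.70

$868.70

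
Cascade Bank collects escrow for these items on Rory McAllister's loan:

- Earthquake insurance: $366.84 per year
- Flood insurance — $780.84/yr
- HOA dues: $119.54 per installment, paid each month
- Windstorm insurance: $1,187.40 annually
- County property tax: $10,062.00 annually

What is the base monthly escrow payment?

Earthquake insurance — $366.84 annually
Flood insurance — $780.84 annually
HOA dues — $119.54 × 12 = $1,434.48 annually
Windstorm insurance — $1,187.40 annually
County property tax — $10,062.00 annually
Yearly total = $13,831.56
Per month = $13,831.56 ÷ 12 = $1,152.63

$1,152.63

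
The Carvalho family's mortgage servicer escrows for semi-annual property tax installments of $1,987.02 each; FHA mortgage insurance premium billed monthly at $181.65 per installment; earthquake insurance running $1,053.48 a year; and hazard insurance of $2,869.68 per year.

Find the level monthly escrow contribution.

$839.75

Property tax — $1,987.02 × 2 = $3,974.04/yr
FHA mortgage insurance premium — $181.65 × 12 = $2,179.80/yr
Earthquake insurance — $1,053.48/yr
Hazard insurance — $2,869.68/yr
Combined annual = $3,974.04 + $2,179.80 + $1,053.48 + $2,869.68 = $10,077.00
Base monthly escrow = $10,077.00 / 12 = $839.75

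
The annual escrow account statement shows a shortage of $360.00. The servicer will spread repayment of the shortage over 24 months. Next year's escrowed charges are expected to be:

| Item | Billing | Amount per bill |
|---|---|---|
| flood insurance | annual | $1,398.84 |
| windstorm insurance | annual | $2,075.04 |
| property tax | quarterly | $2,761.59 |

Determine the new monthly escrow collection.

$1,225.02

Flood insurance — $1,398.84 per year
Windstorm insurance — $2,075.04 per year
Property tax — $2,761.59 × 4 = $11,046.36 per year
Combined annual = $14,520.24
Monthly escrow = $14,520.24 ÷ 12 = $1,210.02
Shortage per month = $360.00 / 24 = $15.00
New monthly escrow = $1,210.02 + $15.00 = $1,225.02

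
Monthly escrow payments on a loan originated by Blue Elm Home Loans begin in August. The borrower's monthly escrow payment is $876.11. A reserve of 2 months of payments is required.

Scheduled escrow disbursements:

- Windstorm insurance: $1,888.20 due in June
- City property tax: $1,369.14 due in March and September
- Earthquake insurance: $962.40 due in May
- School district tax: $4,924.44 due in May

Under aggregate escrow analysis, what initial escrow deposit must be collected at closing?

Cushion = 2 × $876.11 = $1,752.22
Trial balance (start $0, +$876.11 each month, − disbursements):
  Aug: +$876.11 → $876.11
  Sep: +$876.11 − $1,369.14 → $383.08
  Oct: +$876.11 → $1,259.19
  Nov: +$876.11 → $2,135.30
  Dec: +$876.11 → $3,011.41
  Jan: +$876.11 → $3,887.52
  Feb: +$876.11 → $4,763.63
  Mar: +$876.11 − $1,369.14 → $4,270.60
  Apr: +$876.11 → $5,146.71
  May: +$876.11 − $5,886.84 → $135.98
  Jun: +$876.11 − $1,888.20 → -$876.11
  Jul: +$876.11 → $0.00
Lowest trial balance = -$876.11 (Jun)
Initial deposit = cushion − low point = $1,752.22 − (-$876.11) = $2,628.33

$2,628.33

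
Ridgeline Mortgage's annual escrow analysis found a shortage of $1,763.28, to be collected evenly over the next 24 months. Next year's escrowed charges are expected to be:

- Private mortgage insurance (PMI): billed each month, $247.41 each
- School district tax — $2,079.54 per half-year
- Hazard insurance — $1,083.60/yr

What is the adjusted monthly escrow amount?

Private mortgage insurance (PMI) — $247.41 × 12 = $2,968.92 annually
School district tax — $2,079.54 × 2 = $4,159.08 annually
Hazard insurance — $1,083.60 annually
Total per year = $8,211.60
Monthly = $8,211.60 / 12 = $684.30
Shortage spread = $1,763.28 ÷ 24 = $73.47/mo
Adjusted monthly = $684.30 + $73.47 = $757.77

$757.77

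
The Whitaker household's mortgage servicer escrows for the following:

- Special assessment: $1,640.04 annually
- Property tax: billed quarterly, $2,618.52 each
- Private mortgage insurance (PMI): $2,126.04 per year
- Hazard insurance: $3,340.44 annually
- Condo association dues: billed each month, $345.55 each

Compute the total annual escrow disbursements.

$21,727.20

Special assessment — $1,640.04 annually
Property tax — $2,618.52 × 4 = $10,474.08 annually
Private mortgage insurance (PMI) — $2,126.04 annually
Hazard insurance — $3,340.44 annually
Condo association dues — $345.55 × 12 = $4,146.60 annually
Yearly total = $1,640.04 + $10,474.08 + $2,126.04 + $3,340.44 + $4,146.60 = $21,727.20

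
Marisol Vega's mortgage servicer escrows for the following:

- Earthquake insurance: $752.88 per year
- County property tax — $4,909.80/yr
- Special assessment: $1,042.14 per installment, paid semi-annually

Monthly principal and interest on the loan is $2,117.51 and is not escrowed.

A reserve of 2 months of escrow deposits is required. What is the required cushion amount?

Earthquake insurance: $752.88/yr
County property tax: $4,909.80/yr
Special assessment: $1,042.14 × 2 = $2,084.28/yr
Total per year = $7,746.96
Base monthly escrow = $7,746.96 ÷ 12 = $645.58
Cushion = 2 × $645.58 = $1,291.16

$1,291.16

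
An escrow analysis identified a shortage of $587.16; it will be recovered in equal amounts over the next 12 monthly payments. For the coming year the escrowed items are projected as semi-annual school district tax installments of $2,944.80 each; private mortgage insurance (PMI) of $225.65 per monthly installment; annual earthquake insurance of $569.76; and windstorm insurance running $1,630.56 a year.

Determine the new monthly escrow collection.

School district tax = $2,944.80 × 2 = $5,889.60 annually
Private mortgage insurance (PMI) = $225.65 × 12 = $2,707.80 annually
Earthquake insurance = $569.76 annually
Windstorm insurance = $1,630.56 annually
Total annual escrow = $5,889.60 + $2,707.80 + $569.76 + $1,630.56 = $10,797.72
Monthly escrow = $10,797.72 ÷ 12 = $899.81
Shortage spread = $587.16 ÷ 12 = $48.93/mo
Adjusted monthly = $899.81 + $48.93 = $948.74

$948.74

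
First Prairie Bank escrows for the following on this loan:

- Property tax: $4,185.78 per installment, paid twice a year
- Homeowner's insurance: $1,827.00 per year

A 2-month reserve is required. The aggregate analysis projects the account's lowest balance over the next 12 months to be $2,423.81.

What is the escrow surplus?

Property tax = $4,185.78 × 2 = $8,371.56 annually
Homeowner's insurance = $1,827.00 annually
Total annual escrow = $8,371.56 + $1,827.00 = $10,198.56
Base monthly escrow = $10,198.56 / 12 = $849.88
Required cushion = 2 × $849.88 = $1,699.76
Excess over cushion: $2,423.81 − $1,699.76 = $724.05

$724.05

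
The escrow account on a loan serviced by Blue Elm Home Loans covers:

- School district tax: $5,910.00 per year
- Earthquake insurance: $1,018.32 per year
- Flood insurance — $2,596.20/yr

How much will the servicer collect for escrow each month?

$793.71

School district tax = $5,910.00/yr
Earthquake insurance = $1,018.32/yr
Flood insurance = $2,596.20/yr
Combined annual = $5,910.00 + $1,018.32 + $2,596.20 = $9,524.52
Base monthly escrow = $9,524.52 ÷ 12 = $793.71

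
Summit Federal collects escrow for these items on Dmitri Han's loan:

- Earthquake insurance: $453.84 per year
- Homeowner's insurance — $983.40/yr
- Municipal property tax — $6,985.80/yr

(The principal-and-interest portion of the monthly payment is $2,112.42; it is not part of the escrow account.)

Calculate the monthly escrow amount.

$701.92

Earthquake insurance = $453.84/yr
Homeowner's insurance = $983.40/yr
Municipal property tax = $6,985.80/yr
Yearly total = $453.84 + $983.40 + $6,985.80 = $8,423.04
Per month = $8,423.04 ÷ 12 = $701.92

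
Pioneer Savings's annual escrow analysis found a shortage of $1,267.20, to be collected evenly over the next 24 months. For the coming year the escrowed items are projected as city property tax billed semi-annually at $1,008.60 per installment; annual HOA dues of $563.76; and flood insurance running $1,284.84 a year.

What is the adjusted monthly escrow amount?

City property tax: $1,008.60 × 2 = $2,017.20 per year
HOA dues: $563.76 per year
Flood insurance: $1,284.84 per year
Annual escrow total = $3,865.80
Per month = $3,865.80 ÷ 12 = $322.15
Shortage per month = $1,267.20 ÷ 24 = $52.80
Adjusted monthly = $322.15 + $52.80 = $374.95

$374.95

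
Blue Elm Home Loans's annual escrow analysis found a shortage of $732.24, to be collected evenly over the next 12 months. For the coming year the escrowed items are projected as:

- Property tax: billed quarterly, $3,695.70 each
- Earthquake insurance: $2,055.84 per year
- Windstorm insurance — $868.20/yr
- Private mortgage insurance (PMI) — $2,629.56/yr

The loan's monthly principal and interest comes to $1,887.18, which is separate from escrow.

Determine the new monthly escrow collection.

Property tax: $3,695.70 × 4 = $14,782.80
Earthquake insurance: $2,055.84
Windstorm insurance: $868.20
Private mortgage insurance (PMI): $2,629.56
Total per year = $14,782.80 + $2,055.84 + $868.20 + $2,629.56 = $20,336.40
Base monthly escrow = $20,336.40 ÷ 12 = $1,694.70
Shortage spread = $732.24 / 12 = $61.02/mo
Adjusted monthly = $1,694.70 + $61.02 = $1,755.72

$1,755.72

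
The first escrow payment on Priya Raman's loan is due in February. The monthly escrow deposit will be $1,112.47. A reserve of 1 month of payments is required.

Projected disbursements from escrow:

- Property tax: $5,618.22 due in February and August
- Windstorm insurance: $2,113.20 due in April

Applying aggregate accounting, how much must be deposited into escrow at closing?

$6,674.82

Cushion = 1 × $1,112.47 = $1,112.47
Trial balance (start $0, +$1,112.47 each month, − disbursements):
  Feb: +$1,112.47 − $5,618.22 → -$4,505.75
  Mar: +$1,112.47 → -$3,393.28
  Apr: +$1,112.47 − $2,113.20 → -$4,394.01
  May: +$1,112.47 → -$3,281.54
  Jun: +$1,112.47 → -$2,169.07
  Jul: +$1,112.47 → -$1,056.60
  Aug: +$1,112.47 − $5,618.22 → -$5,562.35
  Sep: +$1,112.47 → -$4,449.88
  Oct: +$1,112.47 → -$3,337.41
  Nov: +$1,112.47 → -$2,224.94
  Dec: +$1,112.47 → -$1,112.47
  Jan: +$1,112.47 → $0.00
Lowest trial balance = -$5,562.35 (Aug)
Initial deposit = cushion − low point = $1,112.47 − (-$5,562.35) = $6,674.82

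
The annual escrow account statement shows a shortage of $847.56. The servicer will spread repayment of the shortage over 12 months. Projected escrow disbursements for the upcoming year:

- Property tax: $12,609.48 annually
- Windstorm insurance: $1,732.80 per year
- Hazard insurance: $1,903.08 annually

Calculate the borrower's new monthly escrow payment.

$1,424.41

Property tax — $12,609.48 annually
Windstorm insurance — $1,732.80 annually
Hazard insurance — $1,903.08 annually
Total annual escrow = $16,245.36
Monthly escrow = $16,245.36 ÷ 12 = $1,353.78
Shortage per month = $847.56 / 12 = $70.63
New monthly escrow = $1,353.78 + $70.63 = $1,424.41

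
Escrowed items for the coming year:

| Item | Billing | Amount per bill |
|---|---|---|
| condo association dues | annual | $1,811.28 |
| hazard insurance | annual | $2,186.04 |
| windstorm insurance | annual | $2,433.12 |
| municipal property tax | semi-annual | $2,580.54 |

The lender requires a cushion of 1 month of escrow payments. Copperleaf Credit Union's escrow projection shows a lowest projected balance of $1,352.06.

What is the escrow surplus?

Condo association dues = $1,811.28 per year
Hazard insurance = $2,186.04 per year
Windstorm insurance = $2,433.12 per year
Municipal property tax = $2,580.54 × 2 = $5,161.08 per year
Yearly total = $1,811.28 + $2,186.04 + $2,433.12 + $5,161.08 = $11,591.52
Base monthly escrow = $11,591.52 ÷ 12 = $965.96
Required cushion = 1 × $965.96 = $965.96
Excess over cushion: $1,352.06 − $965.96 = $386.10

$386.10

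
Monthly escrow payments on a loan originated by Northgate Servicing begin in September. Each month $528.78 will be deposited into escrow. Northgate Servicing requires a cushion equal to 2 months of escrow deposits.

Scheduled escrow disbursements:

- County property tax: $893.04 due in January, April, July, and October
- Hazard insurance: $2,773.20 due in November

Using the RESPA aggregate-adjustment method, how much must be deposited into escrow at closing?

Cushion = 2 × $528.78 = $1,057.56
Trial balance (start $0, +$528.78 each month, − disbursements):
  Sep: +$528.78 → $528.78
  Oct: +$528.78 − $893.04 → $164.52
  Nov: +$528.78 − $2,773.20 → -$2,079.90
  Dec: +$528.78 → -$1,551.12
  Jan: +$528.78 − $893.04 → -$1,915.38
  Feb: +$528.78 → -$1,386.60
  Mar: +$528.78 → -$857.82
  Apr: +$528.78 − $893.04 → -$1,222.08
  May: +$528.78 → -$693.30
  Jun: +$528.78 → -$164.52
  Jul: +$528.78 − $893.04 → -$528.78
  Aug: +$528.78 → $0.00
Lowest trial balance = -$2,079.90 (Nov)
Initial deposit = cushion − low point = $1,057.56 − (-$2,079.90) = $3,137.46

$3,137.46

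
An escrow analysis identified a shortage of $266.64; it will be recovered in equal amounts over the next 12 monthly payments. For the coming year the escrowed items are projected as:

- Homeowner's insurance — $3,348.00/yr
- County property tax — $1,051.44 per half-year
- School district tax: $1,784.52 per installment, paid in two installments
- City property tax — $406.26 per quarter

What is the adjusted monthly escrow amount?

$909.30

Homeowner's insurance — $3,348.00/yr
County property tax — $1,051.44 × 2 = $2,102.88/yr
School district tax — $1,784.52 × 2 = $3,569.04/yr
City property tax — $406.26 × 4 = $1,625.04/yr
Yearly total = $3,348.00 + $2,102.88 + $3,569.04 + $1,625.04 = $10,644.96
Monthly escrow = $10,644.96 / 12 = $887.08
Monthly shortage recovery: $266.64 ÷ 12 = $22.22
Adjusted monthly = $887.08 + $22.22 = $909.30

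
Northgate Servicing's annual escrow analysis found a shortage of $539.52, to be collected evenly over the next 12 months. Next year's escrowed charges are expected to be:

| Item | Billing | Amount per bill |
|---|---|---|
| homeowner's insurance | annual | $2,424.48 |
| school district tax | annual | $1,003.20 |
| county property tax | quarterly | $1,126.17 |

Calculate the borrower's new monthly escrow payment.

$705.99

Homeowner's insurance = $2,424.48 annually
School district tax = $1,003.20 annually
County property tax = $1,126.17 × 4 = $4,504.68 annually
Combined annual = $7,932.36
Monthly = $7,932.36 / 12 = $661.03
Shortage per month = $539.52 / 12 = $44.96
Adjusted monthly = $661.03 + $44.96 = $705.99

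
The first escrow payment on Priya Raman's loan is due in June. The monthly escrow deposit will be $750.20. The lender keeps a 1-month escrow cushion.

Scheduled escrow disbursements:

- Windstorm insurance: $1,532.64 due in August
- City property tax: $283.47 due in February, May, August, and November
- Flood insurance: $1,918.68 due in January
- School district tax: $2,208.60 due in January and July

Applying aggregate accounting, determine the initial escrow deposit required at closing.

Cushion = 1 × $750.20 = $750.20
Trial balance (start $0, +$750.20 each month, − disbursements):
  Jun: +$750.20 → $750.20
  Jul: +$750.20 − $2,208.60 → -$708.20
  Aug: +$750.20 − $1,816.11 → -$1,774.11
  Sep: +$750.20 → -$1,023.91
  Oct: +$750.20 → -$273.71
  Nov: +$750.20 − $283.47 → $193.02
  Dec: +$750.20 → $943.22
  Jan: +$750.20 − $4,127.28 → -$2,433.86
  Feb: +$750.20 − $283.47 → -$1,967.13
  Mar: +$750.20 → -$1,216.93
  Apr: +$750.20 → -$466.73
  May: +$750.20 − $283.47 → $0.00
Lowest trial balance = -$2,433.86 (Jan)
Initial deposit = cushion − low point = $750.20 − (-$2,433.86) = $3,184.06

$3,184.06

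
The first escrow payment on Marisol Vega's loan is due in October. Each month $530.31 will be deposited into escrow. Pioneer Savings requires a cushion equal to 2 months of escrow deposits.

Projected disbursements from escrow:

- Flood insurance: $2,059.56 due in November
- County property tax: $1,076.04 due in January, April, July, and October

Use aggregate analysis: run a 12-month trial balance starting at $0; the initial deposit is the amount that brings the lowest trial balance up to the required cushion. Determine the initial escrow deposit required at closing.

$3,151.02

Cushion = 2 × $530.31 = $1,060.62
Trial balance (start $0, +$530.31 each month, − disbursements):
  Oct: +$530.31 − $1,076.04 → -$545.73
  Nov: +$530.31 − $2,059.56 → -$2,074.98
  Dec: +$530.31 → -$1,544.67
  Jan: +$530.31 − $1,076.04 → -$2,090.40
  Feb: +$530.31 → -$1,560.09
  Mar: +$530.31 → -$1,029.78
  Apr: +$530.31 − $1,076.04 → -$1,575.51
  May: +$530.31 → -$1,045.20
  Jun: +$530.31 → -$514.89
  Jul: +$530.31 − $1,076.04 → -$1,060.62
  Aug: +$530.31 → -$530.31
  Sep: +$530.31 → $0.00
Lowest trial balance = -$2,090.40 (Jan)
Initial deposit = cushion − low point = $1,060.62 − (-$2,090.40) = $3,151.02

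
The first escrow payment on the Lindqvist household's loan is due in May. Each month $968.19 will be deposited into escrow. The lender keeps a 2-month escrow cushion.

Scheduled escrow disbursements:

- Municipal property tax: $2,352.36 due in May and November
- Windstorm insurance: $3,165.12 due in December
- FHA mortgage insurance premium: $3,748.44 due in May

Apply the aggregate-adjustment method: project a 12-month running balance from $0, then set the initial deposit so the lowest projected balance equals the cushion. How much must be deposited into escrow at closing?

Cushion = 2 × $968.19 = $1,936.38
Trial balance (start $0, +$968.19 each month, − disbursements):
  May: +$968.19 − $6,100.80 → -$5,132.61
  Jun: +$968.19 → -$4,164.42
  Jul: +$968.19 → -$3,196.23
  Aug: +$968.19 → -$2,228.04
  Sep: +$968.19 → -$1,259.85
  Oct: +$968.19 → -$291.66
  Nov: +$968.19 − $2,352.36 → -$1,675.83
  Dec: +$968.19 − $3,165.12 → -$3,872.76
  Jan: +$968.19 → -$2,904.57
  Feb: +$968.19 → -$1,936.38
  Mar: +$968.19 → -$968.19
  Apr: +$968.19 → $0.00
Lowest trial balance = -$5,132.61 (May)
Initial deposit = cushion − low point = $1,936.38 − (-$5,132.61) = $7,068.99

$7,068.99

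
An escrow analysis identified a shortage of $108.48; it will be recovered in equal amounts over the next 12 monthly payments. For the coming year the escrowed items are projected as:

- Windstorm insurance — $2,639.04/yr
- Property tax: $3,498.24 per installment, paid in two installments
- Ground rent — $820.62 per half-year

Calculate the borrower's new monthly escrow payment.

Windstorm insurance — $2,639.04
Property tax — $3,498.24 × 2 = $6,996.48
Ground rent — $820.62 × 2 = $1,641.24
Combined annual = $11,276.76
Monthly escrow = $11,276.76 / 12 = $939.73
Shortage spread = $108.48 ÷ 12 = $9.04/mo
New monthly escrow = $939.73 + $9.04 = $948.77

$948.77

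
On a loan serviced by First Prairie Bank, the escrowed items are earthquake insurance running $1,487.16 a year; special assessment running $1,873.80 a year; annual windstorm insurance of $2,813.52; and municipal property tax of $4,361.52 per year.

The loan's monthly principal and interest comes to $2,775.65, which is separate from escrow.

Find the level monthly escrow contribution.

Earthquake insurance: $1,487.16/yr
Special assessment: $1,873.80/yr
Windstorm insurance: $2,813.52/yr
Municipal property tax: $4,361.52/yr
Combined annual = $1,487.16 + $1,873.80 + $2,813.52 + $4,361.52 = $10,536.00
Base monthly escrow = $10,536.00 / 12 = $878.00

$878.00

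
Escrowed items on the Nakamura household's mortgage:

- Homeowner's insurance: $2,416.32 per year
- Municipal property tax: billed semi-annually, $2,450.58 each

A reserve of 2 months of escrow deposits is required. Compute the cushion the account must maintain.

$1,219.58

Homeowner's insurance = $2,416.32 per year
Municipal property tax = $2,450.58 × 2 = $4,901.16 per year
Yearly total = $2,416.32 + $4,901.16 = $7,317.48
Per month = $7,317.48 / 12 = $609.79
Required cushion = 2 × $609.79 = $1,219.58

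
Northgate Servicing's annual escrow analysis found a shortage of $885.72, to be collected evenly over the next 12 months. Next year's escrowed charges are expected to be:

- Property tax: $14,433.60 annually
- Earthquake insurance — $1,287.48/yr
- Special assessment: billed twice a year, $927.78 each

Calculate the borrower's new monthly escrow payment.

$1,538.53

Property tax: $14,433.60 per year
Earthquake insurance: $1,287.48 per year
Special assessment: $927.78 × 2 = $1,855.56 per year
Yearly total = $17,576.64
Monthly = $17,576.64 / 12 = $1,464.72
Shortage per month = $885.72 ÷ 12 = $73.81
Adjusted monthly = $1,464.72 + $73.81 = $1,538.53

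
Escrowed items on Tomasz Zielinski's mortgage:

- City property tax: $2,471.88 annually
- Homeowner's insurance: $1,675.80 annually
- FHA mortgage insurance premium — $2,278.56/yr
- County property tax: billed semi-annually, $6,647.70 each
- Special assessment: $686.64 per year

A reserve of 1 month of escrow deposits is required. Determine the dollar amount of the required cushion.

City property tax = $2,471.88/yr
Homeowner's insurance = $1,675.80/yr
FHA mortgage insurance premium = $2,278.56/yr
County property tax = $6,647.70 × 2 = $13,295.40/yr
Special assessment = $686.64/yr
Total per year = $2,471.88 + $1,675.80 + $2,278.56 + $13,295.40 + $686.64 = $20,408.28
Per month = $20,408.28 / 12 = $1,700.69
Reserve = 1 × $1,700.69 = $1,700.69

$1,700.69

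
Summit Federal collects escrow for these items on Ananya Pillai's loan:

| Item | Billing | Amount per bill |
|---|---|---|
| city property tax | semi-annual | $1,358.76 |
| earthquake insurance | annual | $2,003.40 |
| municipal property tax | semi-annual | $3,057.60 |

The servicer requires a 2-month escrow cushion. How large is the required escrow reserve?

$1,806.02

City property tax — $1,358.76 × 2 = $2,717.52
Earthquake insurance — $2,003.40
Municipal property tax — $3,057.60 × 2 = $6,115.20
Combined annual = $10,836.12
Monthly = $10,836.12 / 12 = $903.01
Cushion = 2 × $903.01 = $1,806.02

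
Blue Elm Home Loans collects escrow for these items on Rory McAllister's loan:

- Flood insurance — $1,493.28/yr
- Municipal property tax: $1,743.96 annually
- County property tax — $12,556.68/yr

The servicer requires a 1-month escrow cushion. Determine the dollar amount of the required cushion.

$1,316.16

Flood insurance — $1,493.28 per year
Municipal property tax — $1,743.96 per year
County property tax — $12,556.68 per year
Total per year = $15,793.92
Per month = $15,793.92 / 12 = $1,316.16
Reserve = 1 × $1,316.16 = $1,316.16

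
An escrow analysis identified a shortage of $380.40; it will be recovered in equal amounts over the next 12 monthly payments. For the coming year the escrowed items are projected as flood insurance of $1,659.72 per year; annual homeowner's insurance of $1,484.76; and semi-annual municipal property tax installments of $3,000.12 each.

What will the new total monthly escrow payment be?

$793.76

Flood insurance = $1,659.72 per year
Homeowner's insurance = $1,484.76 per year
Municipal property tax = $3,000.12 × 2 = $6,000.24 per year
Yearly total = $1,659.72 + $1,484.76 + $6,000.24 = $9,144.72
Base monthly escrow = $9,144.72 / 12 = $762.06
Shortage spread = $380.40 ÷ 12 = $31.70/mo
Adjusted monthly = $762.06 + $31.70 = $793.76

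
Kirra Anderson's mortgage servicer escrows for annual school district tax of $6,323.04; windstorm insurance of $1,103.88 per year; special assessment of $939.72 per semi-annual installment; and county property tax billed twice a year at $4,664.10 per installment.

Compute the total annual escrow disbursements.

School district tax: $6,323.04/yr
Windstorm insurance: $1,103.88/yr
Special assessment: $939.72 × 2 = $1,879.44/yr
County property tax: $4,664.10 × 2 = $9,328.20/yr
Annual escrow total = $18,634.56

$18,634.56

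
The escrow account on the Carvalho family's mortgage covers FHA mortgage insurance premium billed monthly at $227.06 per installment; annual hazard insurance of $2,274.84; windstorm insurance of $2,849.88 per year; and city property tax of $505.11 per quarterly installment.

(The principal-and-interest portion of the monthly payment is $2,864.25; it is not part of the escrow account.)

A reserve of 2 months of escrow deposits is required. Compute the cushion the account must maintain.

FHA mortgage insurance premium: $227.06 × 12 = $2,724.72 annually
Hazard insurance: $2,274.84 annually
Windstorm insurance: $2,849.88 annually
City property tax: $505.11 × 4 = $2,020.44 annually
Annual escrow total = $2,724.72 + $2,274.84 + $2,849.88 + $2,020.44 = $9,869.88
Per month = $9,869.88 ÷ 12 = $822.49
Required cushion = 2 × $822.49 = $1,644.98

$1,644.98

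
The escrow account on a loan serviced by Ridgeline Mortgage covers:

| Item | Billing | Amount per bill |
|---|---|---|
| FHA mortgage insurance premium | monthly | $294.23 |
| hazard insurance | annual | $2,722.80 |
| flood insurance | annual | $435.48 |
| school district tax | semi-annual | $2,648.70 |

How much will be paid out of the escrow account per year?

$11,986.44

FHA mortgage insurance premium: $294.23 × 12 = $3,530.76/yr
Hazard insurance: $2,722.80/yr
Flood insurance: $435.48/yr
School district tax: $2,648.70 × 2 = $5,297.40/yr
Total annual escrow = $3,530.76 + $2,722.80 + $435.48 + $5,297.40 = $11,986.44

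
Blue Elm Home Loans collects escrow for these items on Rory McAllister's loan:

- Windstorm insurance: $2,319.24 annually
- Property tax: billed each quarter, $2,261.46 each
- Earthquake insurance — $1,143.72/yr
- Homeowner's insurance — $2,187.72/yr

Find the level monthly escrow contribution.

Windstorm insurance = $2,319.24 per year
Property tax = $2,261.46 × 4 = $9,045.84 per year
Earthquake insurance = $1,143.72 per year
Homeowner's insurance = $2,187.72 per year
Total per year = $2,319.24 + $9,045.84 + $1,143.72 + $2,187.72 = $14,696.52
Monthly = $14,696.52 / 12 = $1,224.71

$1,224.71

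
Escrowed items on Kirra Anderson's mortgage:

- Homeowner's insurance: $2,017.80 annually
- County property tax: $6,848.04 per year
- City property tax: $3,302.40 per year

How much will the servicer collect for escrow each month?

Homeowner's insurance = $2,017.80
County property tax = $6,848.04
City property tax = $3,302.40
Combined annual = $2,017.80 + $6,848.04 + $3,302.40 = $12,168.24
Base monthly escrow = $12,168.24 ÷ 12 = $1,014.02

$1,014.02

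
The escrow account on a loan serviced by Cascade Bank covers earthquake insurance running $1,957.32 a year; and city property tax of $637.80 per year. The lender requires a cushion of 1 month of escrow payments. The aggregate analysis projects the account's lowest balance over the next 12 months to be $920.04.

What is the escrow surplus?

$703.78

Earthquake insurance — $1,957.32 annually
City property tax — $637.80 annually
Yearly total = $1,957.32 + $637.80 = $2,595.12
Monthly escrow = $2,595.12 / 12 = $216.26
Cushion = 1 × $216.26 = $216.26
Surplus = $920.04 − $216.26 = $703.78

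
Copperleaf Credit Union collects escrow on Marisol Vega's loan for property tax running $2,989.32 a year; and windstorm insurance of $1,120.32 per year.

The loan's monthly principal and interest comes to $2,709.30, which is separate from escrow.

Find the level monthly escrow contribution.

Property tax — $2,989.32 annually
Windstorm insurance — $1,120.32 annually
Total per year = $2,989.32 + $1,120.32 = $4,109.64
Monthly escrow = $4,109.64 / 12 = $342.47

$342.47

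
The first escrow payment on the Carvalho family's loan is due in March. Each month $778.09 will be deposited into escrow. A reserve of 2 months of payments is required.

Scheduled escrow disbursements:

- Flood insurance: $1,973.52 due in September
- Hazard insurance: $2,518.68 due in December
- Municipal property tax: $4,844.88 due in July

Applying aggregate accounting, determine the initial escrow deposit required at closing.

Cushion = 2 × $778.09 = $1,556.18
Trial balance (start $0, +$778.09 each month, − disbursements):
  Mar: +$778.09 → $778.09
  Apr: +$778.09 → $1,556.18
  May: +$778.09 → $2,334.27
  Jun: +$778.09 → $3,112.36
  Jul: +$778.09 − $4,844.88 → -$954.43
  Aug: +$778.09 → -$176.34
  Sep: +$778.09 − $1,973.52 → -$1,371.77
  Oct: +$778.09 → -$593.68
  Nov: +$778.09 → $184.41
  Dec: +$778.09 − $2,518.68 → -$1,556.18
  Jan: +$778.09 → -$778.09
  Feb: +$778.09 → $0.00
Lowest trial balance = -$1,556.18 (Dec)
Initial deposit = cushion − low point = $1,556.18 − (-$1,556.18) = $3,112.36

$3,112.36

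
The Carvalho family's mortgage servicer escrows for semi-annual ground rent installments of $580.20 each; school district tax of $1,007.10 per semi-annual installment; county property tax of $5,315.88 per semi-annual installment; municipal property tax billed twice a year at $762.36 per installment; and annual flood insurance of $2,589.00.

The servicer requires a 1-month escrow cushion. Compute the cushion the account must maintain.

$1,493.34

Ground rent — $580.20 × 2 = $1,160.40
School district tax — $1,007.10 × 2 = $2,014.20
County property tax — $5,315.88 × 2 = $10,631.76
Municipal property tax — $762.36 × 2 = $1,524.72
Flood insurance — $2,589.00
Yearly total = $1,160.40 + $2,014.20 + $10,631.76 + $1,524.72 + $2,589.00 = $17,920.08
Monthly = $17,920.08 / 12 = $1,493.34
Required cushion = 1 × $1,493.34 = $1,493.34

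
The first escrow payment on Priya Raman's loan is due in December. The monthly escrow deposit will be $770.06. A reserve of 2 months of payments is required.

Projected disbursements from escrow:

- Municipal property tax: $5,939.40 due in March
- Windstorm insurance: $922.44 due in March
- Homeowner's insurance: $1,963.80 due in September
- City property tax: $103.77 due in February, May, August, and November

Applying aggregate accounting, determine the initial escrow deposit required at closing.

$5,425.49

Cushion = 2 × $770.06 = $1,540.12
Trial balance (start $0, +$770.06 each month, − disbursements):
  Dec: +$770.06 → $770.06
  Jan: +$770.06 → $1,540.12
  Feb: +$770.06 − $103.77 → $2,206.41
  Mar: +$770.06 − $6,861.84 → -$3,885.37
  Apr: +$770.06 → -$3,115.31
  May: +$770.06 − $103.77 → -$2,449.02
  Jun: +$770.06 → -$1,678.96
  Jul: +$770.06 → -$908.90
  Aug: +$770.06 − $103.77 → -$242.61
  Sep: +$770.06 − $1,963.80 → -$1,436.35
  Oct: +$770.06 → -$666.29
  Nov: +$770.06 − $103.77 → $0.00
Lowest trial balance = -$3,885.37 (Mar)
Initial deposit = cushion − low point = $1,540.12 − (-$3,885.37) = $5,425.49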